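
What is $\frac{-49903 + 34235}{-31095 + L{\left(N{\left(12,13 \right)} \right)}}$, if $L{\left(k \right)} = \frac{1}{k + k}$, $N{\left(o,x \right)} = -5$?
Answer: $\frac{156680}{310951} \approx 0.50387$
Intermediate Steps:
$L{\left(k \right)} = \frac{1}{2 k}$
$\frac{-49903 + 34235}{-31095 + L{\left(N{\left(12,13 \right)} \right)}} = \frac{-49903 + 34235}{-31095 + \frac{1}{2 \left(-5\right)}} = - \frac{15668}{-31095 + \frac{1}{2} \left(- \frac{1}{5}\right)} = - \frac{15668}{-31095 - \frac{1}{10}} = - \frac{15668}{- \frac{310951}{10}} = \left(-15668\right) \left(- \frac{10}{310951}\right) = \frac{156680}{310951}$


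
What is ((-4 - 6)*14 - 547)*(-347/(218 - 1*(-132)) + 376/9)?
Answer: -29421233/1050 ≈ -28020.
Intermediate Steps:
((-4 - 6)*14 - 547)*(-347/(218 - 1*(-132)) + 376/9) = (-10*14 - 547)*(-347/(218 + 132) + 376*(⅑)) = (-140 - 547)*(-347/350 + 376/9) = -687*(-347*1/350 + 376/9) = -687*(-347/350 + 376/9) = -687*128477/3150 = -29421233/1050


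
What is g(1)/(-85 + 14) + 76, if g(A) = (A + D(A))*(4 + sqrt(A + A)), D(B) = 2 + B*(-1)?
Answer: 5388/71 - 2*sqrt(2)/71 ≈ 75.848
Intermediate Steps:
D(B) = 2 - B
g(A) = 8 + 2*sqrt(2)*sqrt(A) (g(A) = (A + (2 - A))*(4 + sqrt(A + A)) = 2*(4 + sqrt(2*A)) = 2*(4 + sqrt(2)*sqrt(A)) = 8 + 2*sqrt(2)*sqrt(A))
g(1)/(-85 + 14) + 76 = (8 + 2*sqrt(2)*sqrt(1))/(-85 + 14) + 76 = (8 + 2*sqrt(2)*1)/(-71) + 76 = (8 + 2*sqrt(2))*(-1/71) + 76 = (-8/71 - 2*sqrt(2)/71) + 76 = 5388/71 - 2*sqrt(2)/71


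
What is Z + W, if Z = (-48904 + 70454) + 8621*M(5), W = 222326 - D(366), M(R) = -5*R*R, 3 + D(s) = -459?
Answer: -833287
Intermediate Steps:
D(s) = -462 (D(s) = -3 - 459 = -462)
M(R) = -5*R²
W = 222788 (W = 222326 - 1*(-462) = 222326 + 462 = 222788)
Z = -1056075 (Z = (-48904 + 70454) + 8621*(-5*5²) = 21550 + 8621*(-5*25) = 21550 + 8621*(-125) = 21550 - 1077625 = -1056075)
Z + W = -1056075 + 222788 = -833287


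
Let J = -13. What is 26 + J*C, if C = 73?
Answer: -923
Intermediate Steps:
26 + J*C = 26 - 13*73 = 26 - 949 = -923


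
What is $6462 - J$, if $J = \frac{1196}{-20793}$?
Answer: $\frac{134365562}{20793} \approx 6462.1$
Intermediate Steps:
$J = - \frac{1196}{20793}$ ($J = 1196 \left(- \frac{1}{20793}\right) = - \frac{1196}{20793} \approx -0.057519$)
$6462 - J = 6462 - - \frac{1196}{20793} = 6462 + \frac{1196}{20793} = \frac{134365562}{20793}$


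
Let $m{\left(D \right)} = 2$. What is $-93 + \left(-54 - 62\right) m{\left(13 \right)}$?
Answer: $-325$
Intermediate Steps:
$-93 + \left(-54 - 62\right) m{\left(13 \right)} = -93 + \left(-54 - 62\right) 2 = -93 - 232 = -325$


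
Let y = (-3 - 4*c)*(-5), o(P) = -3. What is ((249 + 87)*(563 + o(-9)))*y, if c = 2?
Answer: 10348800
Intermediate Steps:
y = 55 (y = (-3 - 4*2)*(-5) = (-3 - 8)*(-5) = -11*(-5) = 55)
((249 + 87)*(563 + o(-9)))*y = ((249 + 87)*(563 - 3))*55 = (336*560)*55 = 188160*55 = 10348800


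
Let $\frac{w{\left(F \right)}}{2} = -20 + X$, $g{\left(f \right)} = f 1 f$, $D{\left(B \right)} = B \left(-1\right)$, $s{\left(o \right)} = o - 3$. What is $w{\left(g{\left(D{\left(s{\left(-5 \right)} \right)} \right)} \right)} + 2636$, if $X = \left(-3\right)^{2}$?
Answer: $2614$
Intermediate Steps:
$s{\left(o \right)} = -3 + o$
$D{\left(B \right)} = - B$
$X = 9$
$g{\left(f \right)} = f^{2}$ ($g{\left(f \right)} = f f = f^{2}$)
$w{\left(F \right)} = -22$ ($w{\left(F \right)} = 2 \left(-20 + 9\right) = 2 \left(-11\right) = -22$)
$w{\left(g{\left(D{\left(s{\left(-5 \right)} \right)} \right)} \right)} + 2636 = -22 + 2636 = 2614$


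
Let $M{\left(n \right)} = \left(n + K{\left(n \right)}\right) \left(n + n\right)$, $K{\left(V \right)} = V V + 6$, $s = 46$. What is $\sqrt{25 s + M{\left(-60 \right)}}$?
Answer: $i \sqrt{424370} \approx 651.44 i$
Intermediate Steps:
$K{\left(V \right)} = 6 + V^{2}$ ($K{\left(V \right)} = V^{2} + 6 = 6 + V^{2}$)
$M{\left(n \right)} = 2 n \left(6 + n + n^{2}\right)$ ($M{\left(n \right)} = \left(n + \left(6 + n^{2}\right)\right) \left(n + n\right) = \left(6 + n + n^{2}\right) 2 n = 2 n \left(6 + n + n^{2}\right)$)
$\sqrt{25 s + M{\left(-60 \right)}} = \sqrt{25 \cdot 46 + 2 \left(-60\right) \left(6 - 60 + \left(-60\right)^{2}\right)} = \sqrt{1150 + 2 \left(-60\right) \left(6 - 60 + 3600\right)} = \sqrt{1150 + 2 \left(-60\right) 3546} = \sqrt{1150 - 425520} = \sqrt{-424370} = i \sqrt{424370}$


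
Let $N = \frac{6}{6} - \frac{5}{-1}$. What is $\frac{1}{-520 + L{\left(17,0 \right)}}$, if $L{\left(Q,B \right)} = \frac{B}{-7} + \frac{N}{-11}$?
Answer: $- \frac{11}{5726} \approx -0.0019211$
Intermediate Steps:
$N = 6$ ($N = 6 \cdot \frac{1}{6} - -5 = 1 + 5 = 6$)
$L{\left(Q,B \right)} = - \frac{6}{11} - \frac{B}{7}$ ($L{\left(Q,B \right)} = \frac{B}{-7} + \frac{6}{-11} = B \left(- \frac{1}{7}\right) + 6 \left(- \frac{1}{11}\right) = - \frac{B}{7} - \frac{6}{11} = - \frac{6}{11} - \frac{B}{7}$)
$\frac{1}{-520 + L{\left(17,0 \right)}} = \frac{1}{-520 - \frac{6}{11}} = \frac{1}{- \frac{5726}{11}} = - \frac{11}{5726}$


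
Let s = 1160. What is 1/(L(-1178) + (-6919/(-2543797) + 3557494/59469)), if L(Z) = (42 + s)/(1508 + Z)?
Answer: 2773412836205/176017770045542 ≈ 0.015756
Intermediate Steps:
L(Z) = 1202/(1508 + Z) (L(Z) = (42 + 1160)/(1508 + Z) = 1202/(1508 + Z))
1/(L(-1178) + (-6919/(-2543797) + 3557494/59469)) = 1/(1202/(1508 - 1178) + (-6919/(-2543797) + 3557494/59469)) = 1/(1202/330 + (-6919*(-1/2543797) + 3557494*(1/59469))) = 1/(1202*(1/330) + (6919/2543797 + 3557494/59469)) = 1/(601/165 + 9049954030729/151277063793) = 1/(176017770045542/2773412836205) = 2773412836205/176017770045542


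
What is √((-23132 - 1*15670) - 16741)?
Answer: I*√55543 ≈ 235.68*I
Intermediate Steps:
√((-23132 - 1*15670) - 16741) = √((-23132 - 15670) - 16741) = √(-38802 - 16741) = √(-55543) = I*√55543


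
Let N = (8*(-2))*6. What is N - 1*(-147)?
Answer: 51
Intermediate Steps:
N = -96 (N = -16*6 = -96)
N - 1*(-147) = -96 - 1*(-147) = -96 + 147 = 51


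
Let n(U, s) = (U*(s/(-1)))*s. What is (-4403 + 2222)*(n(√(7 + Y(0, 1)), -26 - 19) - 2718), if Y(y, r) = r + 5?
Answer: 5927958 + 4416525*√13 ≈ 2.1852e+7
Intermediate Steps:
Y(y, r) = 5 + r
n(U, s) = -U*s² (n(U, s) = (U*(s*(-1)))*s = (U*(-s))*s = (-U*s)*s = -U*s²)
(-4403 + 2222)*(n(√(7 + Y(0, 1)), -26 - 19) - 2718) = (-4403 + 2222)*(-√(7 + (5 + 1))*(-26 - 19)² - 2718) = -2181*(-1*√(7 + 6)*(-45)² - 2718) = -2181*(-1*√13*2025 - 2718) = -2181*(-2025*√13 - 2718) = -2181*(-2718 - 2025*√13) = 5927958 + 4416525*√13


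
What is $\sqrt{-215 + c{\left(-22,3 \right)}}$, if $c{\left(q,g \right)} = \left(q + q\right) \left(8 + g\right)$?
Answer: $i \sqrt{699} \approx 26.439 i$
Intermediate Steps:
$c{\left(q,g \right)} = 2 q \left(8 + g\right)$
$\sqrt{-215 + c{\left(-22,3 \right)}} = \sqrt{-215 + 2 \left(-22\right) \left(8 + 3\right)} = \sqrt{-215 + 2 \left(-22\right) 11} = \sqrt{-215 - 484} = \sqrt{-699} = i \sqrt{699}$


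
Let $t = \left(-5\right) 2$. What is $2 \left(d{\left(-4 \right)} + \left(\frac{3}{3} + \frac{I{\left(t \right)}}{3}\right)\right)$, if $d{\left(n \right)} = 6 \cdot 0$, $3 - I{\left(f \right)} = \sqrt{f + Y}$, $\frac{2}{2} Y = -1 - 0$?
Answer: $4 - \frac{2 i \sqrt{11}}{3} \approx 4.0 - 2.2111 i$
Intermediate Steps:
$Y = -1$ ($Y = -1 - 0 = -1 + 0 = -1$)
$t = -10$
$I{\left(f \right)} = 3 - \sqrt{-1 + f}$ ($I{\left(f \right)} = 3 - \sqrt{f - 1} = 3 - \sqrt{-1 + f}$)
$d{\left(n \right)} = 0$
$2 \left(d{\left(-4 \right)} + \left(\frac{3}{3} + \frac{I{\left(t \right)}}{3}\right)\right) = 2 \left(0 + \left(\frac{3}{3} + \frac{3 - \sqrt{-1 - 10}}{3}\right)\right) = 2 \left(0 + \left(3 \cdot \frac{1}{3} + \left(3 - \sqrt{-11}\right) \frac{1}{3}\right)\right) = 2 \left(0 + \left(1 + \left(3 - i \sqrt{11}\right) \frac{1}{3}\right)\right) = 2 \left(0 + \left(1 + \left(1 - \frac{i \sqrt{11}}{3}\right)\right)\right) = 2 \left(0 + \left(2 - \frac{i \sqrt{11}}{3}\right)\right) = 2 \left(2 - \frac{i \sqrt{11}}{3}\right) = 4 - \frac{2 i \sqrt{11}}{3}$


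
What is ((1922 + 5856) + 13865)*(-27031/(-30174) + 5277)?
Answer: 3446760921247/30174 ≈ 1.1423e+8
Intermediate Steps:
((1922 + 5856) + 13865)*(-27031/(-30174) + 5277) = (7778 + 13865)*(-27031*(-1/30174) + 5277) = 21643*(27031/30174 + 5277) = 21643*(159255229/30174) = 3446760921247/30174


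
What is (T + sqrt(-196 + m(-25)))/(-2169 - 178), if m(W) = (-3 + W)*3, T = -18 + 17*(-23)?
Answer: 409/2347 - 2*I*sqrt(70)/2347 ≈ 0.17426 - 0.0071296*I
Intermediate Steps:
T = -409 (T = -18 - 391 = -409)
m(W) = -9 + 3*W
(T + sqrt(-196 + m(-25)))/(-2169 - 178) = (-409 + sqrt(-196 + (-9 + 3*(-25))))/(-2169 - 178) = (-409 + sqrt(-196 + (-9 - 75)))/(-2347) = (-409 + sqrt(-196 - 84))*(-1/2347) = (-409 + sqrt(-280))*(-1/2347) = (-409 + 2*I*sqrt(70))*(-1/2347) = 409/2347 - 2*I*sqrt(70)/2347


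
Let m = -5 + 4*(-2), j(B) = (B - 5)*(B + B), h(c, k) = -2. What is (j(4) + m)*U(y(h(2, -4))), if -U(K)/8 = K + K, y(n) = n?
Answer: -672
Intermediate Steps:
j(B) = 2*B*(-5 + B) (j(B) = (-5 + B)*(2*B) = 2*B*(-5 + B))
U(K) = -16*K (U(K) = -8*(K + K) = -16*K)
m = -13 (m = -5 - 8 = -13)
(j(4) + m)*U(y(h(2, -4))) = (2*4*(-5 + 4) - 13)*(-16*(-2)) = (2*4*(-1) - 13)*32 = (-8 - 13)*32 = -21*32 = -672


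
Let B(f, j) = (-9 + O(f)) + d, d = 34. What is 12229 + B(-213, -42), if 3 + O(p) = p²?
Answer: 57620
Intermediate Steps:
O(p) = -3 + p²
B(f, j) = 22 + f² (B(f, j) = (-9 + (-3 + f²)) + 34 = (-12 + f²) + 34 = 22 + f²)
12229 + B(-213, -42) = 12229 + (22 + (-213)²) = 12229 + (22 + 45369) = 12229 + 45391 = 57620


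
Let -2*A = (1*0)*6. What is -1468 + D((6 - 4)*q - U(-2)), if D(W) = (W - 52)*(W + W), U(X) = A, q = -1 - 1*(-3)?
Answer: -1852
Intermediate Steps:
q = 2 (q = -1 + 3 = 2)
A = 0 (A = -1*0*6/2 = -0*6 = -½*0 = 0)
U(X) = 0
D(W) = 2*W*(-52 + W) (D(W) = (-52 + W)*(2*W) = 2*W*(-52 + W))
-1468 + D((6 - 4)*q - U(-2)) = -1468 + 2*((6 - 4)*2 - 1*0)*(-52 + ((6 - 4)*2 - 1*0)) = -1468 + 2*(2*2 + 0)*(-52 + (2*2 + 0)) = -1468 + 2*(4 + 0)*(-52 + (4 + 0)) = -1468 + 2*4*(-52 + 4) = -1468 + 2*4*(-48) = -1468 - 384 = -1852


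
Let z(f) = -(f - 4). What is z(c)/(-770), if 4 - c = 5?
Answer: -1/154 ≈ -0.0064935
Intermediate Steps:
c = -1 (c = 4 - 1*5 = 4 - 5 = -1)
z(f) = 4 - f (z(f) = -(-4 + f) = 4 - f)
z(c)/(-770) = (4 - 1*(-1))/(-770) = (4 + 1)*(-1/770) = 5*(-1/770) = -1/154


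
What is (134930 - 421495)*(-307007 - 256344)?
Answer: 161436679315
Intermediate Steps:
(134930 - 421495)*(-307007 - 256344) = -286565*(-563351) = 161436679315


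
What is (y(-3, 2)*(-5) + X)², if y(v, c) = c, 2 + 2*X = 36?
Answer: 49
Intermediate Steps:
X = 17 (X = -1 + (½)*36 = -1 + 18 = 17)
(y(-3, 2)*(-5) + X)² = (2*(-5) + 17)² = (-10 + 17)² = 7² = 49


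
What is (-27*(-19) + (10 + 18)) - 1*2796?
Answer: -2255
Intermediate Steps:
(-27*(-19) + (10 + 18)) - 1*2796 = (513 + 28) - 2796 = 541 - 2796 = -2255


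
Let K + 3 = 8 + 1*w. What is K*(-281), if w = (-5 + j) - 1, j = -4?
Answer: 1405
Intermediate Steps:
w = -10 (w = (-5 - 4) - 1 = -9 - 1 = -10)
K = -5 (K = -3 + (8 + 1*(-10)) = -3 + (8 - 10) = -3 - 2 = -5)
K*(-281) = -5*(-281) = 1405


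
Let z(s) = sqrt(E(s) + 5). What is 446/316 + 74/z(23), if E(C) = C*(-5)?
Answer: 223/158 - 37*I*sqrt(110)/55 ≈ 1.4114 - 7.0556*I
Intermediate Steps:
E(C) = -5*C
z(s) = sqrt(5 - 5*s) (z(s) = sqrt(-5*s + 5) = sqrt(5 - 5*s))
446/316 + 74/z(23) = 446/316 + 74/(sqrt(5 - 5*23)) = 446*(1/316) + 74/(sqrt(5 - 115)) = 223/158 + 74/(sqrt(-110)) = 223/158 + 74/((I*sqrt(110))) = 223/158 + 74*(-I*sqrt(110)/110) = 223/158 - 37*I*sqrt(110)/55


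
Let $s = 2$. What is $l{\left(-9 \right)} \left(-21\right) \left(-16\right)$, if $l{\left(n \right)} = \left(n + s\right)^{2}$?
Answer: $16464$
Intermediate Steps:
$l{\left(n \right)} = \left(2 + n\right)^{2}$ ($l{\left(n \right)} = \left(n + 2\right)^{2} = \left(2 + n\right)^{2}$)
$l{\left(-9 \right)} \left(-21\right) \left(-16\right) = \left(2 - 9\right)^{2} \left(-21\right) \left(-16\right) = \left(-7\right)^{2} \left(-21\right) \left(-16\right) = 49 \left(-21\right) \left(-16\right) = \left(-1029\right) \left(-16\right) = 16464$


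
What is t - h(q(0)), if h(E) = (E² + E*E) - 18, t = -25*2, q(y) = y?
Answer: -32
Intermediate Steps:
t = -50
h(E) = -18 + 2*E² (h(E) = (E² + E²) - 18 = 2*E² - 18 = -18 + 2*E²)
t - h(q(0)) = -50 - (-18 + 2*0²) = -50 - (-18 + 2*0) = -50 - (-18 + 0) = -50 - 1*(-18) = -50 + 18 = -32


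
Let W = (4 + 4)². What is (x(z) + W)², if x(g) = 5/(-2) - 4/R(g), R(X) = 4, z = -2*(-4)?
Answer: 14641/4 ≈ 3660.3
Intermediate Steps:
z = 8
W = 64 (W = 8² = 64)
x(g) = -7/2 (x(g) = 5/(-2) - 4/4 = 5*(-½) - 4*¼ = -5/2 - 1 = -7/2)
(x(z) + W)² = (-7/2 + 64)² = (121/2)² = 14641/4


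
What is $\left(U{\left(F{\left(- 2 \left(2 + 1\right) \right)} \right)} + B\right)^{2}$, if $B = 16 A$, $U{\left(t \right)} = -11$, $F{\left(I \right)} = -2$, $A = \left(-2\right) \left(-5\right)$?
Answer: $22201$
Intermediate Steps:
$A = 10$
$B = 160$ ($B = 16 \cdot 10 = 160$)
$\left(U{\left(F{\left(- 2 \left(2 + 1\right) \right)} \right)} + B\right)^{2} = \left(-11 + 160\right)^{2} = 149^{2} = 22201$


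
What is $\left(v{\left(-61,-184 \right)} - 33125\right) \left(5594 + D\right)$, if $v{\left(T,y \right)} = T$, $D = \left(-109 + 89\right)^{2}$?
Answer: $-198916884$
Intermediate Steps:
$D = 400$ ($D = \left(-20\right)^{2} = 400$)
$\left(v{\left(-61,-184 \right)} - 33125\right) \left(5594 + D\right) = \left(-61 - 33125\right) \left(5594 + 400\right) = \left(-33186\right) 5994 = -198916884$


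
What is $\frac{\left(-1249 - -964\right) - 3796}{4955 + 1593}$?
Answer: $- \frac{4081}{6548} \approx -0.62324$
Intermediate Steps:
$\frac{\left(-1249 - -964\right) - 3796}{4955 + 1593} = \frac{\left(-1249 + 964\right) - 3796}{6548} = \left(-285 - 3796\right) \frac{1}{6548} = \left(-4081\right) \frac{1}{6548} = - \frac{4081}{6548}$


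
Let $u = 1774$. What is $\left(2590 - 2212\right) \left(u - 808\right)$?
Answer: $365148$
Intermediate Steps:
$\left(2590 - 2212\right) \left(u - 808\right) = \left(2590 - 2212\right) \left(1774 - 808\right) = 378 \cdot 966 = 365148$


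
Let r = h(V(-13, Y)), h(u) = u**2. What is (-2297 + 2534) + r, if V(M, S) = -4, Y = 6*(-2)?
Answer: 253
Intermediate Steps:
Y = -12
r = 16 (r = (-4)**2 = 16)
(-2297 + 2534) + r = (-2297 + 2534) + 16 = 237 + 16 = 253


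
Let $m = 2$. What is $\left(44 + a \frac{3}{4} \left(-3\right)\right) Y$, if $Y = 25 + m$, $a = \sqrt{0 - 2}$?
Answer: $1188 - \frac{243 i \sqrt{2}}{4} \approx 1188.0 - 85.913 i$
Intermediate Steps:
$a = i \sqrt{2}$ ($a = \sqrt{-2} = i \sqrt{2} \approx 1.4142 i$)
$Y = 27$ ($Y = 25 + 2 = 27$)
$\left(44 + a \frac{3}{4} \left(-3\right)\right) Y = \left(44 + i \sqrt{2} \cdot \frac{3}{4} \left(-3\right)\right) 27 = \left(44 + \frac{3 i \sqrt{2}}{4} \left(-3\right)\right) 27 = \left(44 - \frac{9 i \sqrt{2}}{4}\right) 27 = 1188 - \frac{243 i \sqrt{2}}{4}$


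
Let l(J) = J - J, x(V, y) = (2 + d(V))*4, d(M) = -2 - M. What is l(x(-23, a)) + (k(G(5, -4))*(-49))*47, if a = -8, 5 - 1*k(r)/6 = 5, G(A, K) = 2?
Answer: 0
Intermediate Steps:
k(r) = 0 (k(r) = 30 - 6*5 = 30 - 30 = 0)
x(V, y) = -4*V (x(V, y) = (2 + (-2 - V))*4 = -V*4 = -4*V)
l(J) = 0
l(x(-23, a)) + (k(G(5, -4))*(-49))*47 = 0 + (0*(-49))*47 = 0 + 0*47 = 0 + 0 = 0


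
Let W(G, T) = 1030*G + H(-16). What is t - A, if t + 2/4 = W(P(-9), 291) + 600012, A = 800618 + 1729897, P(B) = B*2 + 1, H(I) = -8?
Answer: -3896043/2 ≈ -1.9480e+6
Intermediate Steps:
P(B) = 1 + 2*B (P(B) = 2*B + 1 = 1 + 2*B)
W(G, T) = -8 + 1030*G (W(G, T) = 1030*G - 8 = -8 + 1030*G)
A = 2530515
t = 1164987/2 (t = -½ + ((-8 + 1030*(1 + 2*(-9))) + 600012) = -½ + ((-8 + 1030*(1 - 18)) + 600012) = -½ + ((-8 + 1030*(-17)) + 600012) = -½ + ((-8 - 17510) + 600012) = -½ + (-17518 + 600012) = -½ + 582494 = 1164987/2 ≈ 5.8249e+5)
t - A = 1164987/2 - 1*2530515 = 1164987/2 - 2530515 = -3896043/2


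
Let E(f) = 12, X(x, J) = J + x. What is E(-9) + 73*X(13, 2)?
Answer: 1107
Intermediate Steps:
E(-9) + 73*X(13, 2) = 12 + 73*(2 + 13) = 12 + 73*15 = 12 + 1095 = 1107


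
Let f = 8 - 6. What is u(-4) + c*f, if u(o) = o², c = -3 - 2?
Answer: 6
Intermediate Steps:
f = 2
c = -5
u(-4) + c*f = (-4)² - 5*2 = 16 - 10 = 6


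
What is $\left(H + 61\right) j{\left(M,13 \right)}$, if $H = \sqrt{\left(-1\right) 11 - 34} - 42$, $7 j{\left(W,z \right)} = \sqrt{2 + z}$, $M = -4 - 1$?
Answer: $\frac{\sqrt{15} \left(19 + 3 i \sqrt{5}\right)}{7} \approx 10.512 + 3.7115 i$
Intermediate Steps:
$M = -5$
$j{\left(W,z \right)} = \frac{\sqrt{2 + z}}{7}$
$H = -42 + 3 i \sqrt{5}$ ($H = \sqrt{-11 - 34} - 42 = \sqrt{-45} - 42 = 3 i \sqrt{5} - 42 = -42 + 3 i \sqrt{5} \approx -42.0 + 6.7082 i$)
$\left(H + 61\right) j{\left(M,13 \right)} = \left(\left(-42 + 3 i \sqrt{5}\right) + 61\right) \frac{\sqrt{2 + 13}}{7} = \left(19 + 3 i \sqrt{5}\right) \frac{\sqrt{15}}{7} = \frac{\sqrt{15} \left(19 + 3 i \sqrt{5}\right)}{7}$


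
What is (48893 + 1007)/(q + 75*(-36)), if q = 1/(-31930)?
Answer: -1593307000/86211001 ≈ -18.481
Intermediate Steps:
q = -1/31930 ≈ -3.1319e-5
(48893 + 1007)/(q + 75*(-36)) = (48893 + 1007)/(-1/31930 + 75*(-36)) = 49900/(-1/31930 - 2700) = 49900/(-86211001/31930) = 49900*(-31930/86211001) = -1593307000/86211001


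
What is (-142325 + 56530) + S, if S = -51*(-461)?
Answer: -62284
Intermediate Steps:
S = 23511
(-142325 + 56530) + S = (-142325 + 56530) + 23511 = -85795 + 23511 = -62284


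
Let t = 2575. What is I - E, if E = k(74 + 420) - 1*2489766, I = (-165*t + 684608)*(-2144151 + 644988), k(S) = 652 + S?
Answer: -389379614859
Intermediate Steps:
I = -389382103479 (I = (-165*2575 + 684608)*(-2144151 + 644988) = (-424875 + 684608)*(-1499163) = 259733*(-1499163) = -389382103479)
E = -2488620 (E = (652 + (74 + 420)) - 1*2489766 = (652 + 494) - 2489766 = 1146 - 2489766 = -2488620)
I - E = -389382103479 - 1*(-2488620) = -389382103479 + 2488620 = -389379614859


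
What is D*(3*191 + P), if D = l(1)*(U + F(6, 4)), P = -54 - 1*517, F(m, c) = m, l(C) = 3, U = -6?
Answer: 0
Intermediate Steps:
P = -571 (P = -54 - 517 = -571)
D = 0 (D = 3*(-6 + 6) = 3*0 = 0)
D*(3*191 + P) = 0*(3*191 - 571) = 0*(573 - 571) = 0*2 = 0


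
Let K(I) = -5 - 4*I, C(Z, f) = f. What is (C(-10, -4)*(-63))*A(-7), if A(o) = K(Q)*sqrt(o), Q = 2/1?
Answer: -3276*I*sqrt(7) ≈ -8667.5*I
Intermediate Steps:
Q = 2 (Q = 2*1 = 2)
A(o) = -13*sqrt(o) (A(o) = (-5 - 4*2)*sqrt(o) = (-5 - 8)*sqrt(o) = -13*sqrt(o))
(C(-10, -4)*(-63))*A(-7) = (-4*(-63))*(-13*I*sqrt(7)) = 252*(-13*I*sqrt(7)) = -3276*I*sqrt(7)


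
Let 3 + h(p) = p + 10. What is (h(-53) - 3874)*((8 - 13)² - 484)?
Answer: 1799280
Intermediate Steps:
h(p) = 7 + p (h(p) = -3 + (p + 10) = -3 + (10 + p) = 7 + p)
(h(-53) - 3874)*((8 - 13)² - 484) = ((7 - 53) - 3874)*((8 - 13)² - 484) = (-46 - 3874)*((-5)² - 484) = -3920*(25 - 484) = -3920*(-459) = 1799280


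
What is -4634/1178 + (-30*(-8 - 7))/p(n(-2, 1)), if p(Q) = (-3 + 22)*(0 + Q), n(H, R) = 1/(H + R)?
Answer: -16267/589 ≈ -27.618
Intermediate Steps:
p(Q) = 19*Q
-4634/1178 + (-30*(-8 - 7))/p(n(-2, 1)) = -4634/1178 + (-30*(-8 - 7))/((19/(-2 + 1))) = -4634*1/1178 + (-30*(-15))/((19/(-1))) = -2317/589 + 450/((19*(-1))) = -2317/589 + 450/(-19) = -2317/589 + 450*(-1/19) = -2317/589 - 450/19 = -16267/589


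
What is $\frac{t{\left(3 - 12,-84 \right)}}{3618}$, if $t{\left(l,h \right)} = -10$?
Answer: $- \frac{5}{1809} \approx -0.002764$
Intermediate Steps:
$\frac{t{\left(3 - 12,-84 \right)}}{3618} = - \frac{10}{3618} = \left(-10\right) \frac{1}{3618} = - \frac{5}{1809}$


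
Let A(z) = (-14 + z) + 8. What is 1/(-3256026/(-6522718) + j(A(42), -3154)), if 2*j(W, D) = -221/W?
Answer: -234817848/603543403 ≈ -0.38907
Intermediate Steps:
A(z) = -6 + z
j(W, D) = -221/(2*W) (j(W, D) = (-221/W)/2 = -221/(2*W))
1/(-3256026/(-6522718) + j(A(42), -3154)) = 1/(-3256026/(-6522718) - 221/(2*(-6 + 42))) = 1/(-3256026*(-1/6522718) - 221/2/36) = 1/(1628013/3261359 - 221/2*1/36) = 1/(1628013/3261359 - 221/72) = 1/(-603543403/234817848) = -234817848/603543403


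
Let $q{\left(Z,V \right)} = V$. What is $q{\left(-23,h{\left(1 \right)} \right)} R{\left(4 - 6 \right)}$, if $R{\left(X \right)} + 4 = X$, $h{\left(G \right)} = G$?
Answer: $-6$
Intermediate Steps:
$R{\left(X \right)} = -4 + X$
$q{\left(-23,h{\left(1 \right)} \right)} R{\left(4 - 6 \right)} = 1 \left(-4 + \left(4 - 6\right)\right) = 1 \left(-4 - 2\right) = 1 \left(-6\right) = -6$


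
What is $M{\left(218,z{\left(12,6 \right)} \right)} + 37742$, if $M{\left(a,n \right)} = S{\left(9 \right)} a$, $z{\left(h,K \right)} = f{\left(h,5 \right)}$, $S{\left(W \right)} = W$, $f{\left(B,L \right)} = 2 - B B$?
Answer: $39704$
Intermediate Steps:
$f{\left(B,L \right)} = 2 - B^{2}$
$z{\left(h,K \right)} = 2 - h^{2}$
$M{\left(a,n \right)} = 9 a$
$M{\left(218,z{\left(12,6 \right)} \right)} + 37742 = 9 \cdot 218 + 37742 = 1962 + 37742 = 39704$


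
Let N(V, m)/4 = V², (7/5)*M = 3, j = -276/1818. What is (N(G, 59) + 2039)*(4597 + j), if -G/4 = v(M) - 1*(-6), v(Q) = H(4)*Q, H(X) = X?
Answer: 1066594737115/14847 ≈ 7.1839e+7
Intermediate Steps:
j = -46/303 (j = -276*1/1818 = -46/303 ≈ -0.15182)
M = 15/7 (M = (5/7)*3 = 15/7 ≈ 2.1429)
v(Q) = 4*Q
G = -408/7 (G = -4*(4*(15/7) - 1*(-6)) = -4*(60/7 + 6) = -4*102/7 = -408/7 ≈ -58.286)
N(V, m) = 4*V²
(N(G, 59) + 2039)*(4597 + j) = (4*(-408/7)² + 2039)*(4597 - 46/303) = (4*(166464/49) + 2039)*(1392845/303) = (665856/49 + 2039)*(1392845/303) = (765767/49)*(1392845/303) = 1066594737115/14847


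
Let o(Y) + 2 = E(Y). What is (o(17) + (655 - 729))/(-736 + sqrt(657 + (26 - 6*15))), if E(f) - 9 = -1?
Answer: 50048/541103 + 68*sqrt(593)/541103 ≈ 0.095553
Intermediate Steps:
E(f) = 8 (E(f) = 9 - 1 = 8)
o(Y) = 6 (o(Y) = -2 + 8 = 6)
(o(17) + (655 - 729))/(-736 + sqrt(657 + (26 - 6*15))) = (6 + (655 - 729))/(-736 + sqrt(657 + (26 - 6*15))) = (6 - 74)/(-736 + sqrt(657 + (26 - 90))) = -68/(-736 + sqrt(657 - 64)) = -68/(-736 + sqrt(593))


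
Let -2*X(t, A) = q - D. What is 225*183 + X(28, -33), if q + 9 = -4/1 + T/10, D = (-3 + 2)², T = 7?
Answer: 823633/20 ≈ 41182.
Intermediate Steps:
D = 1 (D = (-1)² = 1)
q = -123/10 (q = -9 + (-4/1 + 7/10) = -9 + (-4*1 + 7*(⅒)) = -9 + (-4 + 7/10) = -9 - 33/10 = -123/10 ≈ -12.300)
X(t, A) = 133/20 (X(t, A) = -(-123/10 - 1*1)/2 = -(-123/10 - 1)/2 = -½*(-133/10) = 133/20)
225*183 + X(28, -33) = 225*183 + 133/20 = 41175 + 133/20 = 823633/20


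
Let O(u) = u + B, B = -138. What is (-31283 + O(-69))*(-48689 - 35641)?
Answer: 2655551700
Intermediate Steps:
O(u) = -138 + u (O(u) = u - 138 = -138 + u)
(-31283 + O(-69))*(-48689 - 35641) = (-31283 + (-138 - 69))*(-48689 - 35641) = (-31283 - 207)*(-84330) = -31490*(-84330) = 2655551700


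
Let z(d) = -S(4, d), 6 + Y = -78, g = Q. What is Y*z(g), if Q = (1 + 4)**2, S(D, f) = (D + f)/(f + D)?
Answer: 84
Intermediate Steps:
S(D, f) = 1 (S(D, f) = (D + f)/(D + f) = 1)
Q = 25 (Q = 5**2 = 25)
g = 25
Y = -84 (Y = -6 - 78 = -84)
z(d) = -1 (z(d) = -1*1 = -1)
Y*z(g) = -84*(-1) = 84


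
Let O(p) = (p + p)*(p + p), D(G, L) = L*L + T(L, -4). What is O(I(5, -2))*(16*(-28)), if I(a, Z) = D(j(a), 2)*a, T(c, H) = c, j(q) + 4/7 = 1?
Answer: -1612800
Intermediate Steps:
j(q) = 3/7 (j(q) = -4/7 + 1 = 3/7)
D(G, L) = L + L**2 (D(G, L) = L*L + L = L**2 + L = L + L**2)
I(a, Z) = 6*a (I(a, Z) = (2*(1 + 2))*a = (2*3)*a = 6*a)
O(p) = 4*p**2 (O(p) = (2*p)*(2*p) = 4*p**2)
O(I(5, -2))*(16*(-28)) = (4*(6*5)**2)*(16*(-28)) = (4*30**2)*(-448) = (4*900)*(-448) = 3600*(-448) = -1612800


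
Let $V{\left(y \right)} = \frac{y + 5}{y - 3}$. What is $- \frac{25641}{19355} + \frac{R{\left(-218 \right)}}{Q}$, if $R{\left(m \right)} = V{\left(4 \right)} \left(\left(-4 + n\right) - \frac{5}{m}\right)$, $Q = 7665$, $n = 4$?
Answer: $- \frac{58291797}{44002210} \approx -1.3247$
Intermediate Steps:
$V{\left(y \right)} = \frac{5 + y}{-3 + y}$
$R{\left(m \right)} = - \frac{45}{m}$ ($R{\left(m \right)} = \frac{5 + 4}{-3 + 4} \left(\left(-4 + 4\right) - \frac{5}{m}\right) = 1^{-1} \cdot 9 \left(0 - \frac{5}{m}\right) = 1 \cdot 9 \left(- \frac{5}{m}\right) = 9 \left(- \frac{5}{m}\right) = - \frac{45}{m}$)
$- \frac{25641}{19355} + \frac{R{\left(-218 \right)}}{Q} = - \frac{25641}{19355} + \frac{\left(-45\right) \frac{1}{-218}}{7665} = \left(-25641\right) \frac{1}{19355} + \left(-45\right) \left(- \frac{1}{218}\right) \frac{1}{7665} = - \frac{3663}{2765} + \frac{45}{218} \cdot \frac{1}{7665} = - \frac{3663}{2765} + \frac{3}{111398} = - \frac{58291797}{44002210}$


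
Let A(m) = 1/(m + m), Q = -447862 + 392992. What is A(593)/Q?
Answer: -1/65075820 ≈ -1.5367e-8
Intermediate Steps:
Q = -54870
A(m) = 1/(2*m)
A(593)/Q = ((½)/593)/(-54870) = ((½)*(1/593))*(-1/54870) = (1/1186)*(-1/54870) = -1/65075820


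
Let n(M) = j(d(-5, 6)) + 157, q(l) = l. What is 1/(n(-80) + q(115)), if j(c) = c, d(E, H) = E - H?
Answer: 1/261 ≈ 0.0038314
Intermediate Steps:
n(M) = 146 (n(M) = (-5 - 1*6) + 157 = (-5 - 6) + 157 = -11 + 157 = 146)
1/(n(-80) + q(115)) = 1/(146 + 115) = 1/261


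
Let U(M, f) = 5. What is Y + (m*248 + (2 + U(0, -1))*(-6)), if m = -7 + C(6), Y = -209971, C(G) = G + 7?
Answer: -208525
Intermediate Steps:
C(G) = 7 + G
m = 6 (m = -7 + (7 + 6) = -7 + 13 = 6)
Y + (m*248 + (2 + U(0, -1))*(-6)) = -209971 + (6*248 + (2 + 5)*(-6)) = -209971 + (1488 + 7*(-6)) = -209971 + (1488 - 42) = -209971 + 1446 = -208525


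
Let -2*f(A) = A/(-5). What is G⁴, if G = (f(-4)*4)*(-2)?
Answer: 65536/625 ≈ 104.86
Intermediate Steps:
f(A) = A/10 (f(A) = -A/(2*(-5)) = -A*(-1)/(2*5) = -(-1)*A/10 = A/10)
G = 16/5 (G = (((⅒)*(-4))*4)*(-2) = -⅖*4*(-2) = -8/5*(-2) = 16/5 ≈ 3.2000)
G⁴ = (16/5)⁴ = 65536/625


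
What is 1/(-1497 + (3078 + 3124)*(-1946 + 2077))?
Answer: 1/810965 ≈ 1.2331e-6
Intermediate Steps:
1/(-1497 + (3078 + 3124)*(-1946 + 2077)) = 1/(-1497 + 6202*131) = 1/(-1497 + 812462) = 1/810965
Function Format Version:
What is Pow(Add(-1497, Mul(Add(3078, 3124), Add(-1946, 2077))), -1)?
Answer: Rational(1, 810965) ≈ 1.2331e-6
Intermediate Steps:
Pow(Add(-1497, Mul(Add(3078, 3124), Add(-1946, 2077))), -1) = Pow(Add(-1497, Mul(6202, 131)), -1) = Pow(Add(-1497, 812462), -1) = Pow(810965, -1) = Rational(1, 810965)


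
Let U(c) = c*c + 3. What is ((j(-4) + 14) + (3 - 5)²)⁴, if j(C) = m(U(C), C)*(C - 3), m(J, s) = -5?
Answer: 7890481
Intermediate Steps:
U(c) = 3 + c² (U(c) = c² + 3 = 3 + c²)
j(C) = 15 - 5*C (j(C) = -5*(C - 3) = -5*(-3 + C) = 15 - 5*C)
((j(-4) + 14) + (3 - 5)²)⁴ = (((15 - 5*(-4)) + 14) + (3 - 5)²)⁴ = (((15 + 20) + 14) + (-2)²)⁴ = ((35 + 14) + 4)⁴ = (49 + 4)⁴ = 53⁴ = 7890481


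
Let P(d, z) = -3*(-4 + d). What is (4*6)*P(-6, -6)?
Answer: 720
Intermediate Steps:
P(d, z) = 12 - 3*d
(4*6)*P(-6, -6) = (4*6)*(12 - 3*(-6)) = 24*(12 + 18) = 24*30 = 720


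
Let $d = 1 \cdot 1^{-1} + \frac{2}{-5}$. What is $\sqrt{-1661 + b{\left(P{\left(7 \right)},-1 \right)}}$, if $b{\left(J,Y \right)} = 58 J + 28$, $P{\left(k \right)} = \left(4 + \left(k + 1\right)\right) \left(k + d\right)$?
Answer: $\frac{\sqrt{91415}}{5} \approx 60.47$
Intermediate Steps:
$d = \frac{3}{5}$ ($d = 1 \cdot 1 + 2 \left(- \frac{1}{5}\right) = 1 - \frac{2}{5} = \frac{3}{5} \approx 0.6$)
$P{\left(k \right)} = \left(5 + k\right) \left(\frac{3}{5} + k\right)$ ($P{\left(k \right)} = \left(4 + \left(k + 1\right)\right) \left(k + \frac{3}{5}\right) = \left(4 + \left(1 + k\right)\right) \left(\frac{3}{5} + k\right) = \left(5 + k\right) \left(\frac{3}{5} + k\right)$)
$b{\left(J,Y \right)} = 28 + 58 J$
$\sqrt{-1661 + b{\left(P{\left(7 \right)},-1 \right)}} = \sqrt{-1661 + \left(28 + 58 \left(3 + 7^{2} + \frac{28}{5} \cdot 7\right)\right)} = \sqrt{-1661 + \left(28 + 58 \left(3 + 49 + \frac{196}{5}\right)\right)} = \sqrt{-1661 + \left(28 + 58 \cdot \frac{456}{5}\right)} = \sqrt{-1661 + \left(28 + \frac{26448}{5}\right)} = \sqrt{-1661 + \frac{26588}{5}} = \sqrt{\frac{18283}{5}} = \frac{\sqrt{91415}}{5}$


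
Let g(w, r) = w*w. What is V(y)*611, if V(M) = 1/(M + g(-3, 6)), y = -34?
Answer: -611/25 ≈ -24.440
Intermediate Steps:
g(w, r) = w²
V(M) = 1/(9 + M) (V(M) = 1/(M + (-3)²) = 1/(M + 9) = 1/(9 + M))
V(y)*611 = 611/(9 - 34) = 611/(-25) = -1/25*611 = -611/25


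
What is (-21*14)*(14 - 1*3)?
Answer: -3234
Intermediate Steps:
(-21*14)*(14 - 1*3) = -294*(14 - 3) = -294*11 = -3234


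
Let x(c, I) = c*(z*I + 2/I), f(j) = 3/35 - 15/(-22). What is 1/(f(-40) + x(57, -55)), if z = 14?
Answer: -154/6759261 ≈ -2.2784e-5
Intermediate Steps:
f(j) = 591/770 (f(j) = 3*(1/35) - 15*(-1/22) = 3/35 + 15/22 = 591/770)
x(c, I) = c*(2/I + 14*I) (x(c, I) = c*(14*I + 2/I) = c*(2/I + 14*I))
1/(f(-40) + x(57, -55)) = 1/(591/770 + (2*57/(-55) + 14*(-55)*57)) = 1/(591/770 + (2*57*(-1/55) - 43890)) = 1/(591/770 + (-114/55 - 43890)) = 1/(591/770 - 2414064/55) = 1/(-6759261/154) = -154/6759261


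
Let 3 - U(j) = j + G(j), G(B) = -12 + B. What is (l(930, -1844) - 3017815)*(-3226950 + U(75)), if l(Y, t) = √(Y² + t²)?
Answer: 9738745519275 - 6454170*√1066309 ≈ 9.7321e+12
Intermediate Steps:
U(j) = 15 - 2*j (U(j) = 3 - (j + (-12 + j)) = 3 - (-12 + 2*j) = 3 + (12 - 2*j) = 15 - 2*j)
(l(930, -1844) - 3017815)*(-3226950 + U(75)) = (√(930² + (-1844)²) - 3017815)*(-3226950 + (15 - 2*75)) = (√(864900 + 3400336) - 3017815)*(-3226950 + (15 - 150)) = (√4265236 - 3017815)*(-3226950 - 135) = (2*√1066309 - 3017815)*(-3227085) = (-3017815 + 2*√1066309)*(-3227085) = 9738745519275 - 6454170*√1066309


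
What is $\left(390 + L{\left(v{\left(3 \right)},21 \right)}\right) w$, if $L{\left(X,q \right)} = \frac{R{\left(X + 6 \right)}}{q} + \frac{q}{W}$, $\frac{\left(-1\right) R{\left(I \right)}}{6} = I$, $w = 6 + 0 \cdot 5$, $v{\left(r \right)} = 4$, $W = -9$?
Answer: $\frac{16162}{7} \approx 2308.9$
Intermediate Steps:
$w = 6$ ($w = 6 + 0 = 6$)
$R{\left(I \right)} = - 6 I$
$L{\left(X,q \right)} = - \frac{q}{9} + \frac{-36 - 6 X}{q}$ ($L{\left(X,q \right)} = \frac{\left(-6\right) \left(X + 6\right)}{q} + \frac{q}{-9} = \frac{\left(-6\right) \left(6 + X\right)}{q} + q \left(- \frac{1}{9}\right) = \frac{-36 - 6 X}{q} - \frac{q}{9} = - \frac{q}{9} + \frac{-36 - 6 X}{q}$)
$\left(390 + L{\left(v{\left(3 \right)},21 \right)}\right) w = \left(390 + \frac{-324 - 21^{2} - 216}{9 \cdot 21}\right) 6 = \left(390 + \frac{1}{9} \cdot \frac{1}{21} \left(-324 - 441 - 216\right)\right) 6 = \left(390 + \frac{1}{9} \cdot \frac{1}{21} \left(-981\right)\right) 6 = \left(390 - \frac{109}{21}\right) 6 = \frac{8081}{21} \cdot 6 = \frac{16162}{7}$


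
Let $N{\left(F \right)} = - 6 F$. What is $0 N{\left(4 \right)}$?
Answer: $0$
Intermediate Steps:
$0 N{\left(4 \right)} = 0 \left(\left(-6\right) 4\right) = 0 \left(-24\right) = 0$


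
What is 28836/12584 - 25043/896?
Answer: -36163007/1409408 ≈ -25.658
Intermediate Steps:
28836/12584 - 25043/896 = 28836*(1/12584) - 25043*1/896 = 7209/3146 - 25043/896 = -36163007/1409408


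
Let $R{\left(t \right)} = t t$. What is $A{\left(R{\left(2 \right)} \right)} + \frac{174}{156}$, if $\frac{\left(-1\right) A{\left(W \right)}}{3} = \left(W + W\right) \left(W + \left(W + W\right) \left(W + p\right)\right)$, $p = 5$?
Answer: $- \frac{47395}{26} \approx -1822.9$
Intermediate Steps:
$R{\left(t \right)} = t^{2}$
$A{\left(W \right)} = - 6 W \left(W + 2 W \left(5 + W\right)\right)$ ($A{\left(W \right)} = - 3 \left(W + W\right) \left(W + \left(W + W\right) \left(W + 5\right)\right) = - 3 \cdot 2 W \left(W + 2 W \left(5 + W\right)\right) = - 6 W \left(W + 2 W \left(5 + W\right)\right)$)
$A{\left(R{\left(2 \right)} \right)} + \frac{174}{156} = \left(2^{2}\right)^{2} \left(-66 - 12 \cdot 2^{2}\right) + \frac{174}{156} = 4^{2} \left(-66 - 48\right) + 174 \cdot \frac{1}{156} = 16 \left(-66 - 48\right) + \frac{29}{26} = 16 \left(-114\right) + \frac{29}{26} = -1824 + \frac{29}{26} = - \frac{47395}{26}$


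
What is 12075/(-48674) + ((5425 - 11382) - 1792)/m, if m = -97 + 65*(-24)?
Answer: 357166551/80652818 ≈ 4.4284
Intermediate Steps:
m = -1657 (m = -97 - 1560 = -1657)
12075/(-48674) + ((5425 - 11382) - 1792)/m = 12075/(-48674) + ((5425 - 11382) - 1792)/(-1657) = 12075*(-1/48674) + (-5957 - 1792)*(-1/1657) = -12075/48674 - 7749*(-1/1657) = -12075/48674 + 7749/1657 = 357166551/80652818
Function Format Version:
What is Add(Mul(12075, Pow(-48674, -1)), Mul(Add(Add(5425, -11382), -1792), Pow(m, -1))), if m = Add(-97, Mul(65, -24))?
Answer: Rational(357166551, 80652818) ≈ 4.4284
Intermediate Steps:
m = -1657 (m = Add(-97, -1560) = -1657)
Add(Mul(12075, Pow(-48674, -1)), Mul(Add(Add(5425, -11382), -1792), Pow(m, -1))) = Add(Mul(12075, Pow(-48674, -1)), Mul(Add(Add(5425, -11382), -1792), Pow(-1657, -1))) = Add(Mul(12075, Rational(-1, 48674)), Mul(Add(-5957, -1792), Rational(-1, 1657))) = Add(Rational(-12075, 48674), Mul(-7749, Rational(-1, 1657))) = Add(Rational(-12075, 48674), Rational(7749, 1657)) = Rational(357166551, 80652818)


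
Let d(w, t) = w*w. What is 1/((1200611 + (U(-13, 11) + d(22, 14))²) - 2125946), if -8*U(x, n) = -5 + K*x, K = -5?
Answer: -4/2793131 ≈ -1.4321e-6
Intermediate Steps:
U(x, n) = 5/8 + 5*x/8 (U(x, n) = -(-5 - 5*x)/8 = 5/8 + 5*x/8)
d(w, t) = w²
1/((1200611 + (U(-13, 11) + d(22, 14))²) - 2125946) = 1/((1200611 + ((5/8 + (5/8)*(-13)) + 22²)²) - 2125946) = 1/((1200611 + ((5/8 - 65/8) + 484)²) - 2125946) = 1/((1200611 + (-15/2 + 484)²) - 2125946) = 1/((1200611 + (953/2)²) - 2125946) = 1/((1200611 + 908209/4) - 2125946) = 1/(5710653/4 - 2125946) = 1/(-2793131/4) = -4/2793131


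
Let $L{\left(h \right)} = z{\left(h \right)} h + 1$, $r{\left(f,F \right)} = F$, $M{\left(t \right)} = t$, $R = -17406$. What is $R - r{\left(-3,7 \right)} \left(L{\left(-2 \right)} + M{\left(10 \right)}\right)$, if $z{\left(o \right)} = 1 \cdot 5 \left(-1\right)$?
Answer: $-17553$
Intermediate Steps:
$z{\left(o \right)} = -5$ ($z{\left(o \right)} = 5 \left(-1\right) = -5$)
$L{\left(h \right)} = 1 - 5 h$ ($L{\left(h \right)} = - 5 h + 1 = 1 - 5 h$)
$R - r{\left(-3,7 \right)} \left(L{\left(-2 \right)} + M{\left(10 \right)}\right) = -17406 - 7 \left(\left(1 - -10\right) + 10\right) = -17406 - 7 \left(\left(1 + 10\right) + 10\right) = -17406 - 7 \left(11 + 10\right) = -17406 - 7 \cdot 21 = -17406 - 147 = -17553$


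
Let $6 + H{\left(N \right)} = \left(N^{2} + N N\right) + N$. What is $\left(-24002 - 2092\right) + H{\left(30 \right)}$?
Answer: $-24270$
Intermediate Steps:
$H{\left(N \right)} = -6 + N + 2 N^{2}$ ($H{\left(N \right)} = -6 + \left(\left(N^{2} + N N\right) + N\right) = -6 + \left(\left(N^{2} + N^{2}\right) + N\right) = -6 + \left(2 N^{2} + N\right) = -6 + \left(N + 2 N^{2}\right) = -6 + N + 2 N^{2}$)
$\left(-24002 - 2092\right) + H{\left(30 \right)} = \left(-24002 - 2092\right) + \left(-6 + 30 + 2 \cdot 30^{2}\right) = -26094 + \left(-6 + 30 + 2 \cdot 900\right) = -26094 + \left(-6 + 30 + 1800\right) = -26094 + 1824 = -24270$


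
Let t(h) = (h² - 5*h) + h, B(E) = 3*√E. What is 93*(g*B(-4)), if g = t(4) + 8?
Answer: 4464*I ≈ 4464.0*I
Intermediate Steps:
t(h) = h² - 4*h
g = 8 (g = 4*(-4 + 4) + 8 = 4*0 + 8 = 0 + 8 = 8)
93*(g*B(-4)) = 93*(8*(3*√(-4))) = 93*(8*(3*(2*I))) = 93*(8*(6*I)) = 93*(48*I) = 4464*I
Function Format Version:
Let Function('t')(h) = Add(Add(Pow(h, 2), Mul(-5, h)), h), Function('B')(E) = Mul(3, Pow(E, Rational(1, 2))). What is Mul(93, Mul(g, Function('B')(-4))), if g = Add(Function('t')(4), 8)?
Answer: Mul(4464, I) ≈ Mul(4464.0, I)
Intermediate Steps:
Function('t')(h) = Add(Pow(h, 2), Mul(-4, h))
g = 8 (g = Add(Mul(4, Add(-4, 4)), 8) = Add(Mul(4, 0), 8) = Add(0, 8) = 8)
Mul(93, Mul(g, Function('B')(-4))) = Mul(93, Mul(8, Mul(3, Pow(-4, Rational(1, 2))))) = Mul(93, Mul(8, Mul(3, Mul(2, I)))) = Mul(93, Mul(8, Mul(6, I))) = Mul(93, Mul(48, I)) = Mul(4464, I)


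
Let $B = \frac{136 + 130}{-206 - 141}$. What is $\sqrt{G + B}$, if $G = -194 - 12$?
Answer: $\frac{6 i \sqrt{691571}}{347} \approx 14.379 i$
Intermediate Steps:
$G = -206$
$B = - \frac{266}{347}$ ($B = \frac{266}{-347} = 266 \left(- \frac{1}{347}\right) = - \frac{266}{347} \approx -0.76657$)
$\sqrt{G + B} = \sqrt{-206 - \frac{266}{347}} = \sqrt{- \frac{71748}{347}} = \frac{6 i \sqrt{691571}}{347}$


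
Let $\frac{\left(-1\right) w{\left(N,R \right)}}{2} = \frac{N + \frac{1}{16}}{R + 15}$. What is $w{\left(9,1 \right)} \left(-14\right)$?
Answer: $\frac{1015}{64} \approx 15.859$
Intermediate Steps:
$w{\left(N,R \right)} = - \frac{2 \left(\frac{1}{16} + N\right)}{15 + R}$ ($w{\left(N,R \right)} = - 2 \frac{N + \frac{1}{16}}{R + 15} = - 2 \frac{N + \frac{1}{16}}{15 + R} = - 2 \frac{\frac{1}{16} + N}{15 + R} = - \frac{2 \left(\frac{1}{16} + N\right)}{15 + R}$)
$w{\left(9,1 \right)} \left(-14\right) = \frac{-1 - 144}{8 \left(15 + 1\right)} \left(-14\right) = \frac{-1 - 144}{8 \cdot 16} \left(-14\right) = \frac{1}{8} \cdot \frac{1}{16} \left(-145\right) \left(-14\right) = \left(- \frac{145}{128}\right) \left(-14\right) = \frac{1015}{64}$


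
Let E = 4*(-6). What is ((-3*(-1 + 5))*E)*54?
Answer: 15552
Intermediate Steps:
E = -24
((-3*(-1 + 5))*E)*54 = (-3*(-1 + 5)*(-24))*54 = (-3*4*(-24))*54 = -12*(-24)*54 = 288*54 = 15552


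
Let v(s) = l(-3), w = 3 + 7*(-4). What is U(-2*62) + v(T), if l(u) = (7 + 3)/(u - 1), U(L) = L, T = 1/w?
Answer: -253/2 ≈ -126.50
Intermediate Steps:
w = -25 (w = 3 - 28 = -25)
T = -1/25 (T = 1/(-25) = -1/25 ≈ -0.040000)
l(u) = 10/(-1 + u)
v(s) = -5/2 (v(s) = 10/(-1 - 3) = 10/(-4) = 10*(-1/4) = -5/2)
U(-2*62) + v(T) = -2*62 - 5/2 = -124 - 5/2 = -253/2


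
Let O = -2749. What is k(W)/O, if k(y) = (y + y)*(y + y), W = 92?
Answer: -33856/2749 ≈ -12.316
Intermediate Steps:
k(y) = 4*y² (k(y) = (2*y)*(2*y) = 4*y²)
k(W)/O = (4*92²)/(-2749) = (4*8464)*(-1/2749) = 33856*(-1/2749) = -33856/2749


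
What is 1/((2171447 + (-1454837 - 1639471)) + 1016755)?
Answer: 1/93894 ≈ 1.0650e-5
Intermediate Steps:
1/((2171447 + (-1454837 - 1639471)) + 1016755) = 1/((2171447 - 3094308) + 1016755) = 1/(-922861 + 1016755) = 1/93894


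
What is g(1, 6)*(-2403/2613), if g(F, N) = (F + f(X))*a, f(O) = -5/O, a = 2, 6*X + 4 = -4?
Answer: -15219/1742 ≈ -8.7365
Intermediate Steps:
X = -4/3 (X = -⅔ + (⅙)*(-4) = -⅔ - ⅔ = -4/3 ≈ -1.3333)
g(F, N) = 15/2 + 2*F (g(F, N) = (F - 5/(-4/3))*2 = (F - 5*(-¾))*2 = (F + 15/4)*2 = (15/4 + F)*2 = 15/2 + 2*F)
g(1, 6)*(-2403/2613) = (15/2 + 2*1)*(-2403/2613) = (15/2 + 2)*(-2403*1/2613) = (19/2)*(-801/871) = -15219/1742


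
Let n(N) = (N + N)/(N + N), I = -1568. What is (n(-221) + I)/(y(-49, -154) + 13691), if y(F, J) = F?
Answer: -1567/13642 ≈ -0.11487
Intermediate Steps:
n(N) = 1 (n(N) = (2*N)/((2*N)) = (2*N)*(1/(2*N)) = 1)
(n(-221) + I)/(y(-49, -154) + 13691) = (1 - 1568)/(-49 + 13691) = -1567/13642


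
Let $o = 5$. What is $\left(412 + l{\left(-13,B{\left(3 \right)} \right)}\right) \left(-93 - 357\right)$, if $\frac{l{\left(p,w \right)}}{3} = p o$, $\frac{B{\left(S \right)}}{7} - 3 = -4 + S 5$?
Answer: $-97650$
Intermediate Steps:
$B{\left(S \right)} = -7 + 35 S$ ($B{\left(S \right)} = 21 + 7 \left(-4 + S 5\right) = 21 + 7 \left(-4 + 5 S\right) = 21 + \left(-28 + 35 S\right) = -7 + 35 S$)
$l{\left(p,w \right)} = 15 p$ ($l{\left(p,w \right)} = 3 p 5 = 3 \cdot 5 p = 15 p$)
$\left(412 + l{\left(-13,B{\left(3 \right)} \right)}\right) \left(-93 - 357\right) = \left(412 + 15 \left(-13\right)\right) \left(-93 - 357\right) = \left(412 - 195\right) \left(-450\right) = 217 \left(-450\right) = -97650$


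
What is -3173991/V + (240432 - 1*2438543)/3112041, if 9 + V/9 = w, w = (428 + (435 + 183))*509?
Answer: -2267795300914/1656866188605 ≈ -1.3687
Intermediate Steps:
w = 532414 (w = (428 + 618)*509 = 1046*509 = 532414)
V = 4791645 (V = -81 + 9*532414 = -81 + 4791726 = 4791645)
-3173991/V + (240432 - 1*2438543)/3112041 = -3173991/4791645 + (240432 - 1*2438543)/3112041 = -3173991*1/4791645 + (240432 - 2438543)*(1/3112041) = -1057997/1597215 - 2198111*1/3112041 = -1057997/1597215 - 2198111/3112041 = -2267795300914/1656866188605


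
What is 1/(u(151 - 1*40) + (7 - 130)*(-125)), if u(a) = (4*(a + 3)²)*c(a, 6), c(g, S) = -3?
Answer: -1/140577 ≈ -7.1135e-6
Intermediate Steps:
u(a) = -12*(3 + a)² (u(a) = (4*(a + 3)²)*(-3) = (4*(3 + a)²)*(-3) = -12*(3 + a)²)
1/(u(151 - 1*40) + (7 - 130)*(-125)) = 1/(-12*(3 + (151 - 1*40))² + (7 - 130)*(-125)) = 1/(-12*(3 + (151 - 40))² - 123*(-125)) = 1/(-12*(3 + 111)² + 15375) = 1/(-12*114² + 15375) = 1/(-12*12996 + 15375) = 1/(-155952 + 15375) = 1/(-140577) = -1/140577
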